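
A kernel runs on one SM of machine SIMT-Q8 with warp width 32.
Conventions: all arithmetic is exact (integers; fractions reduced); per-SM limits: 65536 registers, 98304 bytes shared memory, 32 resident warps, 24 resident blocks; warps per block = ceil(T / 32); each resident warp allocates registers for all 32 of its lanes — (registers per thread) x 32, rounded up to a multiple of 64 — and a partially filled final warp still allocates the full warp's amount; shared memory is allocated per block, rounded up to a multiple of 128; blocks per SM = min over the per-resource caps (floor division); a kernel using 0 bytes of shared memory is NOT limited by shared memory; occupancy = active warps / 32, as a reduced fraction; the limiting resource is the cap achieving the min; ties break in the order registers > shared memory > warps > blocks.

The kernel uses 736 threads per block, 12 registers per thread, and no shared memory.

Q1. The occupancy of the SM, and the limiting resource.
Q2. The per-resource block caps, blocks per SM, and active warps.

Answer: occupancy 23/32, limited by warps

registers: 7 blocks
shared memory: no limit (kernel uses none)
warps: 1 block
blocks: 24 blocks

Answer: 1 block, 23 active warps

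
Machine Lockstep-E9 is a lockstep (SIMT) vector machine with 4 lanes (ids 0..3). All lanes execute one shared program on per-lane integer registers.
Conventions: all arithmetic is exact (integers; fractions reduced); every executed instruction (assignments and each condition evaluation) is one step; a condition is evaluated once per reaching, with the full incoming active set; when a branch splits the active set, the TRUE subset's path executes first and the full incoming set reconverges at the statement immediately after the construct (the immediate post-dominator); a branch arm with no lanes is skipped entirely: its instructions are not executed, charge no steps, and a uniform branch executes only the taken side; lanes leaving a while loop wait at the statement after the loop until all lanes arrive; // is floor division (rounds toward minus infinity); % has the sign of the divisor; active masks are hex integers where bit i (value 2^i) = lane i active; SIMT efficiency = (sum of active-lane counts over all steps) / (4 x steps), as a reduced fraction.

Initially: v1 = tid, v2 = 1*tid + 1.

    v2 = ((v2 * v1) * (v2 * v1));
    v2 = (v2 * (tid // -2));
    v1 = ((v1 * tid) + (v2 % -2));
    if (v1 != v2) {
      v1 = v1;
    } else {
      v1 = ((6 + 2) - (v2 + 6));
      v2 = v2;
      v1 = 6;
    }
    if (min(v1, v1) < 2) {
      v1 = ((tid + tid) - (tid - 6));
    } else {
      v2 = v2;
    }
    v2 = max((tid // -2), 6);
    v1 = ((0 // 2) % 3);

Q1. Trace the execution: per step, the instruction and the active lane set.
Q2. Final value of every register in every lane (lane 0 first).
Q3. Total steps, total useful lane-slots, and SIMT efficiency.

step 0: v2 <- ((v2 * v1) * (v2 * v1)) 0xf
step 1: v2 <- (v2 * (tid // -2))     0xf
step 2: v1 <- ((v1 * tid) + (v2 % -2)) 0xf
step 3: eval (v1 != v2)              0xf
step 4: v1 <- v1                     0xe
step 5: v1 <- ((6 + 2) - (v2 + 6))   0x1
step 6: v2 <- v2                     0x1
step 7: v1 <- 6                      0x1
step 8: eval (min(v1, v1) < 2)       0xf
step 9: v1 <- ((tid + tid) - (tid - 6)) 0x2
step 10: v2 <- v2                     0xd
step 11: v2 <- max((tid // -2), 6)    0xf
step 12: v1 <- ((0 // 2) % 3)         0xf

Answer: 13 steps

v1: 0,0,0,0
v2: 6,6,6,6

steps = 13; useful = 38; efficiency = 38/52 = 19/26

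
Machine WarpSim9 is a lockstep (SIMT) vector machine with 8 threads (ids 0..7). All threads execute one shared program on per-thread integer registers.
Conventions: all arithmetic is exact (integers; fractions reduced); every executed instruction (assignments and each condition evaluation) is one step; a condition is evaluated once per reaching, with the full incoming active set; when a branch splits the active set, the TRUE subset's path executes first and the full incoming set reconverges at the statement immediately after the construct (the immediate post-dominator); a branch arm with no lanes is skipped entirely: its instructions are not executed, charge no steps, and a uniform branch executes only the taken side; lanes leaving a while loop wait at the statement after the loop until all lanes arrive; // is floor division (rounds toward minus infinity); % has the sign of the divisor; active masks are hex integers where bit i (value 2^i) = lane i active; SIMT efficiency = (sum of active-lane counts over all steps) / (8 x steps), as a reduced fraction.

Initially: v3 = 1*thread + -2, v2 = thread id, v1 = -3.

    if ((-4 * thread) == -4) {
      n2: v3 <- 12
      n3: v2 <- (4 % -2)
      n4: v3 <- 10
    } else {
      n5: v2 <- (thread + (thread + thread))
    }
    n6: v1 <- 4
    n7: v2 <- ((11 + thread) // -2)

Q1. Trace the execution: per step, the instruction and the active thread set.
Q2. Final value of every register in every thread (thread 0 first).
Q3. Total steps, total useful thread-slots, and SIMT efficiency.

step 0: eval ((-4 * thread) == -4)   0xff
step 1: v3 <- 12                     0x02
step 2: v2 <- (4 % -2)               0x02
step 3: v3 <- 10                     0x02
step 4: v2 <- (thread + (thread + thread)) 0xfd
step 5: v1 <- 4                      0xff
step 6: v2 <- ((11 + thread) // -2)  0xff

Answer: 7 steps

v3: -2,10,0,1,2,3,4,5
v2: -6,-6,-7,-7,-8,-8,-9,-9
v1: 4,4,4,4,4,4,4,4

steps = 7; useful = 34; efficiency = 34/56 = 17/28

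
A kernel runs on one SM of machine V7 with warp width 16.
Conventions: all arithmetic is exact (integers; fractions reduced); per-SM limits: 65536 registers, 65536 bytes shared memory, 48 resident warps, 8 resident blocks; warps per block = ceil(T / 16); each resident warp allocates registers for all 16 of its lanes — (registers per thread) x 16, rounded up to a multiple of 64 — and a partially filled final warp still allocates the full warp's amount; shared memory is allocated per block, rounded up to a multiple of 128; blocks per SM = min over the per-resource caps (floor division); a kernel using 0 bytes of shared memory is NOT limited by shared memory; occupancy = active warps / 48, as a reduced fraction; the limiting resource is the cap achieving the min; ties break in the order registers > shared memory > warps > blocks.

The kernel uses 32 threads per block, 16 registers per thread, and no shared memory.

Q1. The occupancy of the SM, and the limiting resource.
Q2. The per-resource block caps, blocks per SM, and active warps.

Answer: occupancy 1/3, limited by blocks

registers: 128 blocks
shared memory: no limit (kernel uses none)
warps: 24 blocks
blocks: 8 blocks

Answer: 8 blocks, 16 active warps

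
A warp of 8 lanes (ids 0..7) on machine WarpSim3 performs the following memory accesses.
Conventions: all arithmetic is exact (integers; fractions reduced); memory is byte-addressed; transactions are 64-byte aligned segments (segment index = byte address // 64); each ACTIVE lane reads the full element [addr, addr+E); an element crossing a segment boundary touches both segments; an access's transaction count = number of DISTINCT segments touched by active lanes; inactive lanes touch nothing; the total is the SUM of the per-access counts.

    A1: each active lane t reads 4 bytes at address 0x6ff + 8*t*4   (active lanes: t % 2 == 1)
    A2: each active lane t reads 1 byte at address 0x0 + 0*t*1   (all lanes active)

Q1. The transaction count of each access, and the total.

A1: 4 transactions
A2: 1 transaction

Answer: 4,1; total 5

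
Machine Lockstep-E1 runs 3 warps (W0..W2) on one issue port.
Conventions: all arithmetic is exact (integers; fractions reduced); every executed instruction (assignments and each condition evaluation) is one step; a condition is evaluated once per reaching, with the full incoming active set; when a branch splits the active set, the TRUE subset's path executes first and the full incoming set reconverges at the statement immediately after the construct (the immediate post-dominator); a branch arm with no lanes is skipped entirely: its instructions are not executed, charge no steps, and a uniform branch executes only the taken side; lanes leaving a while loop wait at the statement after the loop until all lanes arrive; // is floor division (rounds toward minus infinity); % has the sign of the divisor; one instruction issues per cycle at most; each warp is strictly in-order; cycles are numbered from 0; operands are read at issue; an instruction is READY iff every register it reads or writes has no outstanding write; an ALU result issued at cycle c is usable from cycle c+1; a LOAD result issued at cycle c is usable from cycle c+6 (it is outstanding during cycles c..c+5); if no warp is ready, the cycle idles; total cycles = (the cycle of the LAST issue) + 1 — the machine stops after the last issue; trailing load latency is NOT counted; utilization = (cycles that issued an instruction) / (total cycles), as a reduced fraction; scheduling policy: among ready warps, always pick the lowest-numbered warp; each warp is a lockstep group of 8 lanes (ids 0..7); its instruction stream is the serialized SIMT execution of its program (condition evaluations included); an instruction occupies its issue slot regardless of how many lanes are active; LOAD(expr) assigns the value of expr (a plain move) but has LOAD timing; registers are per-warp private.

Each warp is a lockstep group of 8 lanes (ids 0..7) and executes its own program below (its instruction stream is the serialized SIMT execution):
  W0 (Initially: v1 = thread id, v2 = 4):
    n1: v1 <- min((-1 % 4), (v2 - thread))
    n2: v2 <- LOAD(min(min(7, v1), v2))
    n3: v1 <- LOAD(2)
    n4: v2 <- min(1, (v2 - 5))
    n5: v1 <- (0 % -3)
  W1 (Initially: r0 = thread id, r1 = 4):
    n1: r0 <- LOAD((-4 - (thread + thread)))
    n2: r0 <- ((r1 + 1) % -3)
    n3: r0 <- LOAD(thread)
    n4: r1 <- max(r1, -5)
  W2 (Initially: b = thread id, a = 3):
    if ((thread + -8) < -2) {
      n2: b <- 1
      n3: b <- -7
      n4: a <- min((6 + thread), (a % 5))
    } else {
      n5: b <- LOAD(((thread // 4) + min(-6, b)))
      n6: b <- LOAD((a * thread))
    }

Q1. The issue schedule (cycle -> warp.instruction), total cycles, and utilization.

cycle 0: W0.I0
cycle 1: W0.I1
cycle 2: W0.I2
cycle 3: W1.I0
cycle 4: W2.I0
cycle 5: W2.I1
cycle 6: W2.I2
cycle 7: W0.I3
cycle 8: W0.I4
cycle 9: W1.I1
cycle 10: W1.I2
cycle 11: W1.I3
cycle 12: W2.I3
cycle 13: W2.I4
cycle 14: idle
cycle 15: idle
cycle 16: idle
cycle 17: idle
cycle 18: idle
cycle 19: W2.I5

Answer: 20 cycles, utilization 3/4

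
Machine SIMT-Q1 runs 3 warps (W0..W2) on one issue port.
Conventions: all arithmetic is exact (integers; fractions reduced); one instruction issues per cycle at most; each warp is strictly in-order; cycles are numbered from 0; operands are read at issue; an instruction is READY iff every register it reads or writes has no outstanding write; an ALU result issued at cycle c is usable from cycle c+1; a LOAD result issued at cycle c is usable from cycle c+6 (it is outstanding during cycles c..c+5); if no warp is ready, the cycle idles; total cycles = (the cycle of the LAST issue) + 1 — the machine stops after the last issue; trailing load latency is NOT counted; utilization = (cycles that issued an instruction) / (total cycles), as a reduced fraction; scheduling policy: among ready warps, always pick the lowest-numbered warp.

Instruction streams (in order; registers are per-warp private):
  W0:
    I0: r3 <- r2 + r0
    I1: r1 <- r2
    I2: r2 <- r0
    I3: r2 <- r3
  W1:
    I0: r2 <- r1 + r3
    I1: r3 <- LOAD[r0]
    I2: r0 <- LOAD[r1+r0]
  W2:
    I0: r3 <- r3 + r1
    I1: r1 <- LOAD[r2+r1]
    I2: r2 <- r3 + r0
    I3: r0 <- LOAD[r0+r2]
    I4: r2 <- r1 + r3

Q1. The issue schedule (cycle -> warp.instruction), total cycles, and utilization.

cycle 0: W0.I0
cycle 1: W0.I1
cycle 2: W0.I2
cycle 3: W0.I3
cycle 4: W1.I0
cycle 5: W1.I1
cycle 6: W1.I2
cycle 7: W2.I0
cycle 8: W2.I1
cycle 9: W2.I2
cycle 10: W2.I3
cycle 11: idle
cycle 12: idle
cycle 13: idle
cycle 14: W2.I4

Answer: 15 cycles, utilization 4/5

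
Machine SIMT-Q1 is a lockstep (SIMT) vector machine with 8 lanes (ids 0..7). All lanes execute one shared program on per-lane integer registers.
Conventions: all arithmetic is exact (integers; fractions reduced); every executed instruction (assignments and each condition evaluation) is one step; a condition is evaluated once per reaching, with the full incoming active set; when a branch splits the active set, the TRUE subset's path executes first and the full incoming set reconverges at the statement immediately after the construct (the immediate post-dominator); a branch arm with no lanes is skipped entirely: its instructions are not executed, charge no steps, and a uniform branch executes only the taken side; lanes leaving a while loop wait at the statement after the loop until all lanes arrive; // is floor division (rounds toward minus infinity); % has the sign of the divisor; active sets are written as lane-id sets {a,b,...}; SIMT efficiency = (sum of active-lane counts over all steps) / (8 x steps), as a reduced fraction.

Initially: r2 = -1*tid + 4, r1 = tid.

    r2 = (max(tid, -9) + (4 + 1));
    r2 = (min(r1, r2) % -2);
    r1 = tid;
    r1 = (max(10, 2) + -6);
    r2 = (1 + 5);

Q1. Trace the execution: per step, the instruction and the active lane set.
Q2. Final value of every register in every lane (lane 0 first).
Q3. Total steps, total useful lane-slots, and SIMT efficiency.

step 0: r2 <- (max(tid, -9) + (4 + 1)) {0,1,2,3,4,5,6,7}
step 1: r2 <- (min(r1, r2) % -2)     {0,1,2,3,4,5,6,7}
step 2: r1 <- tid                    {0,1,2,3,4,5,6,7}
step 3: r1 <- (max(10, 2) + -6)      {0,1,2,3,4,5,6,7}
step 4: r2 <- (1 + 5)                {0,1,2,3,4,5,6,7}

Answer: 5 steps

r2: 6,6,6,6,6,6,6,6
r1: 4,4,4,4,4,4,4,4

steps = 5; useful = 40; efficiency = 40/40 = 1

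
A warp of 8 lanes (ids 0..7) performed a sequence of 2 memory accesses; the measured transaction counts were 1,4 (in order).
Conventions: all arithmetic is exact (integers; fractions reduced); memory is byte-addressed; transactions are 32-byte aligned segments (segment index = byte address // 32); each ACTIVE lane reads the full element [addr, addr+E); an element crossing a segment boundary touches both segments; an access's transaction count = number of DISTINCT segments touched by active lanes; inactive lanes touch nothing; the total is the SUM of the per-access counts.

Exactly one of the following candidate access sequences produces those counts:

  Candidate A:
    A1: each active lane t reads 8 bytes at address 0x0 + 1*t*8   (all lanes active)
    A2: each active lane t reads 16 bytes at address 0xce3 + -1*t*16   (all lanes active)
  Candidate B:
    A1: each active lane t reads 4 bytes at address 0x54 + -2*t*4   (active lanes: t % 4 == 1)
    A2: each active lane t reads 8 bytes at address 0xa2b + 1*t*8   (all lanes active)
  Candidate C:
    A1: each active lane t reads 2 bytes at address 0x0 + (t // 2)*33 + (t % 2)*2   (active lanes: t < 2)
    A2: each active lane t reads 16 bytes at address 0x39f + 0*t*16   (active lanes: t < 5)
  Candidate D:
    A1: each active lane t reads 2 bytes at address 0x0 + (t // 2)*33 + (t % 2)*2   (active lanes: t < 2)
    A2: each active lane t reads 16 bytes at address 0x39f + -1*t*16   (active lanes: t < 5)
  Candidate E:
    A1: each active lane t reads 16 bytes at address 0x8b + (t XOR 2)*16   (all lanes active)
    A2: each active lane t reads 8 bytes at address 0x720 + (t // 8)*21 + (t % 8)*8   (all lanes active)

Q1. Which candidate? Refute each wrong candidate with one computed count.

A: A1 gives 2 transactions, not 1
B: A1 gives 2 transactions, not 1
C: A2 gives 2 transactions, not 4
E: A1 gives 5 transactions, not 1
D: all counts match (1,4)

Answer: D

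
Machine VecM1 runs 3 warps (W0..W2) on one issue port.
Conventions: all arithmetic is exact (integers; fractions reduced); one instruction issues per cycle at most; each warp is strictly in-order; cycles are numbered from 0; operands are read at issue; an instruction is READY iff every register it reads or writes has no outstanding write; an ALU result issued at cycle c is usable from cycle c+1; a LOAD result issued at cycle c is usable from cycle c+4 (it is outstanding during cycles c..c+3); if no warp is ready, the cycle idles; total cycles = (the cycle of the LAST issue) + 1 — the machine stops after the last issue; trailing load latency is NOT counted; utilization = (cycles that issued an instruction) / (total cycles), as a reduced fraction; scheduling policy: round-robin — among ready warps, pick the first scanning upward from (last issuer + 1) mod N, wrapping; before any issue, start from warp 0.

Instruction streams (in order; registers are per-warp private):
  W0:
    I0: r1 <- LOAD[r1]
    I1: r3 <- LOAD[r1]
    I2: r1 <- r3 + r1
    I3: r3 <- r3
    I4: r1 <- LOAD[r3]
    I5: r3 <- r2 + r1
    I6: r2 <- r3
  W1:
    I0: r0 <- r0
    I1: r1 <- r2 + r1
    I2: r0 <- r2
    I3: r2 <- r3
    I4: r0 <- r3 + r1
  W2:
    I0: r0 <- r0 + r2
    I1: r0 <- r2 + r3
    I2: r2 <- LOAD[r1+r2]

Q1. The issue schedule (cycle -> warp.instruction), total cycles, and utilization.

cycle 0: W0.I0
cycle 1: W1.I0
cycle 2: W2.I0
cycle 3: W1.I1
cycle 4: W2.I1
cycle 5: W0.I1
cycle 6: W1.I2
cycle 7: W2.I2
cycle 8: W1.I3
cycle 9: W0.I2
cycle 10: W1.I4
cycle 11: W0.I3
cycle 12: W0.I4
cycle 13: idle
cycle 14: idle
cycle 15: idle
cycle 16: W0.I5
cycle 17: W0.I6

Answer: 18 cycles, utilization 5/6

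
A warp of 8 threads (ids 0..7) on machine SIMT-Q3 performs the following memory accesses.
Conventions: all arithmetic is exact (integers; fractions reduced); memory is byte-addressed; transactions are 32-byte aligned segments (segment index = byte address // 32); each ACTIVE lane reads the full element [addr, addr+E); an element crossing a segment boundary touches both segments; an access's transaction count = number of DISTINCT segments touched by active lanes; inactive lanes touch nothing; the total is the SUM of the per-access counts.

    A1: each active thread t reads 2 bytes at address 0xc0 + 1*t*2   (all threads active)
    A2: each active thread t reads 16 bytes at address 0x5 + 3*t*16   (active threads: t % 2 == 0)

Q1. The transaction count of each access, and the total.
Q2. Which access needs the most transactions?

A1: 1 transaction
A2: 4 transactions

Answer: 1,4; total 5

Answer: A2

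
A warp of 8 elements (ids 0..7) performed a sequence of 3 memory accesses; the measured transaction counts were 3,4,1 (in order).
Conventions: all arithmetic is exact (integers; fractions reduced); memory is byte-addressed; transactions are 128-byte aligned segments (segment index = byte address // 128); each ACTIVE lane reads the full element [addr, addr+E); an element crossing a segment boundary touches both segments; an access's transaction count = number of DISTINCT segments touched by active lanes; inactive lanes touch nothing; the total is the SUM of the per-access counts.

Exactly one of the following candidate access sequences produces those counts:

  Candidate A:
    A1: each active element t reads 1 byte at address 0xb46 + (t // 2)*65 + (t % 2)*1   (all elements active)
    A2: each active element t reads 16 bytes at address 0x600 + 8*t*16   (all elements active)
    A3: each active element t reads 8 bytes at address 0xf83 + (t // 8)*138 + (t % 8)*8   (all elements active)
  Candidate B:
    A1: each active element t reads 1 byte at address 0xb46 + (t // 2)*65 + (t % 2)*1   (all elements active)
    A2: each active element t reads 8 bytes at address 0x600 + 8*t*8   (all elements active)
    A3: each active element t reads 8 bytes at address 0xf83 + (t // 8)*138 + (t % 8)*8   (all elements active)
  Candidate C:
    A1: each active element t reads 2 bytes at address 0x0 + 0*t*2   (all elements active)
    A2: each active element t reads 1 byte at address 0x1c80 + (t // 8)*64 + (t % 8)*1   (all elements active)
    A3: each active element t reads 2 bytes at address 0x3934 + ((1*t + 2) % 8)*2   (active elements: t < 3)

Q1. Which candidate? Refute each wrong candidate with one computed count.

A: A2 gives 8 transactions, not 4
C: A1 gives 1 transaction, not 3
B: all counts match (3,4,1)

Answer: B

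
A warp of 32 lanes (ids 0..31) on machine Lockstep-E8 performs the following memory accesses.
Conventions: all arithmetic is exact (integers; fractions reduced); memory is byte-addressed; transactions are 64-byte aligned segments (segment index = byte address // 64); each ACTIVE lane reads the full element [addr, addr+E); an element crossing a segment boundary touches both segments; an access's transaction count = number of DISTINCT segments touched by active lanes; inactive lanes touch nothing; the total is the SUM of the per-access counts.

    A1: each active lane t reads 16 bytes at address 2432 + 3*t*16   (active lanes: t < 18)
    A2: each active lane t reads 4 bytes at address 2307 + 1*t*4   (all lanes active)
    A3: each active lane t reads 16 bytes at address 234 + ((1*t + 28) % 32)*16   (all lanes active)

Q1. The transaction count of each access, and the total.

A1: 13 transactions
A2: 3 transactions
A3: 9 transactions

Answer: 13,3,9; total 25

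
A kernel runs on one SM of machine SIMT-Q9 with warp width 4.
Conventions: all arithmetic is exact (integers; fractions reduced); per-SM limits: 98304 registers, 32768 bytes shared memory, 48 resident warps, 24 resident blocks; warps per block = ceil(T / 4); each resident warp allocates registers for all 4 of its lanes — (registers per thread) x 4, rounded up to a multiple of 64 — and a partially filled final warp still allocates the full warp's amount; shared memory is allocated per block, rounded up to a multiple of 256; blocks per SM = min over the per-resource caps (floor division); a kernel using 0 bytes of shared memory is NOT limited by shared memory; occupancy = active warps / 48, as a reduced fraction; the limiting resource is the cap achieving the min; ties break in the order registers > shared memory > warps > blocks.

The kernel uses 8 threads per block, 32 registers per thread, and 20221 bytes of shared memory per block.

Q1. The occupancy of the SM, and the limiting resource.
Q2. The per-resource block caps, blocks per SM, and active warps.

Answer: occupancy 1/24, limited by shared memory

registers: 384 blocks
shared memory: 1 block
warps: 24 blocks
blocks: 24 blocks

Answer: 1 block, 2 active warps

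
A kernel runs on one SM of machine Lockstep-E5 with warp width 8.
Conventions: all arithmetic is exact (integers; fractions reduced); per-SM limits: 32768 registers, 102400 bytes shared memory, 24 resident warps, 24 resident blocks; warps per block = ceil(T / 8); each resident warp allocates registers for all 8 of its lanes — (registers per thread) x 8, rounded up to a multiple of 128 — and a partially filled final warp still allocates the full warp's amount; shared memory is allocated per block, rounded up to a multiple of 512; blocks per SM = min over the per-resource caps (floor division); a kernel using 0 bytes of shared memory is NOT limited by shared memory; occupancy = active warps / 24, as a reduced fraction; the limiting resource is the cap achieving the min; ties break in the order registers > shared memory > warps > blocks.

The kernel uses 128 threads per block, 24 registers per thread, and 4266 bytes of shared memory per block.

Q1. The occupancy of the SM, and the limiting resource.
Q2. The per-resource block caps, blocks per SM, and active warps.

Answer: occupancy 2/3, limited by warps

registers: 8 blocks
shared memory: 22 blocks
warps: 1 block
blocks: 24 blocks

Answer: 1 block, 16 active warps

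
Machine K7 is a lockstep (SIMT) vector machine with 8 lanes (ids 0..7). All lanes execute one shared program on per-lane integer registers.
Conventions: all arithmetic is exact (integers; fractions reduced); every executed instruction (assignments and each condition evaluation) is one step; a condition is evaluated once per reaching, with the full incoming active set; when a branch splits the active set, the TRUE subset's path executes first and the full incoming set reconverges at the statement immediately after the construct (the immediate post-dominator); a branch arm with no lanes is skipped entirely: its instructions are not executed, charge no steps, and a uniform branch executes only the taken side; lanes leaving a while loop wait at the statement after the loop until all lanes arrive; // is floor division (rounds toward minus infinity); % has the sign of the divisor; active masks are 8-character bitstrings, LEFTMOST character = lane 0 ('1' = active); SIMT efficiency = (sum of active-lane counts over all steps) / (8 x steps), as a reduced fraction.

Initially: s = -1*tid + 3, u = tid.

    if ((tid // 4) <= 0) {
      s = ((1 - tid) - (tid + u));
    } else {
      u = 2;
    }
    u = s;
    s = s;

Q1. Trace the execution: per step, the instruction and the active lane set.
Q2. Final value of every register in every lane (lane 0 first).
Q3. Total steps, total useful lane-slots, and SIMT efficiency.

step 0: eval ((tid // 4) <= 0)       11111111
step 1: s <- ((1 - tid) - (tid + u)) 11110000
step 2: u <- 2                       00001111
step 3: u <- s                       11111111
step 4: s <- s                       11111111

Answer: 5 steps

s: 1,-2,-5,-8,-1,-2,-3,-4
u: 1,-2,-5,-8,-1,-2,-3,-4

steps = 5; useful = 32; efficiency = 32/40 = 4/5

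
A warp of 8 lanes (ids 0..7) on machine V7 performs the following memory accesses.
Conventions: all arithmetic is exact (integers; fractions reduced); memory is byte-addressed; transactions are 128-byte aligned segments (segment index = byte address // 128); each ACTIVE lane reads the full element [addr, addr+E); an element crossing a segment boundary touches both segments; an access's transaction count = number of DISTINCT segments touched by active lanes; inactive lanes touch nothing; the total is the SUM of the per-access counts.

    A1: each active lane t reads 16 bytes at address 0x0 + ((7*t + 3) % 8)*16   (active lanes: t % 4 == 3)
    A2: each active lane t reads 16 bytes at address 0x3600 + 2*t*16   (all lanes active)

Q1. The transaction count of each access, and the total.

A1: 1 transaction
A2: 2 transactions

Answer: 1,2; total 3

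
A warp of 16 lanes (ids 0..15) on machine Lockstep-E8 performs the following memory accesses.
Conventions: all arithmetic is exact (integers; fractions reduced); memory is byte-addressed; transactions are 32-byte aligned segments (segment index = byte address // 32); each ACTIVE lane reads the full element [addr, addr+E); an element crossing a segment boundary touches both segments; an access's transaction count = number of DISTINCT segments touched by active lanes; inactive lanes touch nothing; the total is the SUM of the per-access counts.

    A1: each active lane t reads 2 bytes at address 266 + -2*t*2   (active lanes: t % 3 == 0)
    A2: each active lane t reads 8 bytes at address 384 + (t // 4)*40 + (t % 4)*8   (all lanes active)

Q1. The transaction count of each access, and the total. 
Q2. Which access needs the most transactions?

A1: 3 transactions
A2: 5 transactions

Answer: 3,5; total 8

Answer: A2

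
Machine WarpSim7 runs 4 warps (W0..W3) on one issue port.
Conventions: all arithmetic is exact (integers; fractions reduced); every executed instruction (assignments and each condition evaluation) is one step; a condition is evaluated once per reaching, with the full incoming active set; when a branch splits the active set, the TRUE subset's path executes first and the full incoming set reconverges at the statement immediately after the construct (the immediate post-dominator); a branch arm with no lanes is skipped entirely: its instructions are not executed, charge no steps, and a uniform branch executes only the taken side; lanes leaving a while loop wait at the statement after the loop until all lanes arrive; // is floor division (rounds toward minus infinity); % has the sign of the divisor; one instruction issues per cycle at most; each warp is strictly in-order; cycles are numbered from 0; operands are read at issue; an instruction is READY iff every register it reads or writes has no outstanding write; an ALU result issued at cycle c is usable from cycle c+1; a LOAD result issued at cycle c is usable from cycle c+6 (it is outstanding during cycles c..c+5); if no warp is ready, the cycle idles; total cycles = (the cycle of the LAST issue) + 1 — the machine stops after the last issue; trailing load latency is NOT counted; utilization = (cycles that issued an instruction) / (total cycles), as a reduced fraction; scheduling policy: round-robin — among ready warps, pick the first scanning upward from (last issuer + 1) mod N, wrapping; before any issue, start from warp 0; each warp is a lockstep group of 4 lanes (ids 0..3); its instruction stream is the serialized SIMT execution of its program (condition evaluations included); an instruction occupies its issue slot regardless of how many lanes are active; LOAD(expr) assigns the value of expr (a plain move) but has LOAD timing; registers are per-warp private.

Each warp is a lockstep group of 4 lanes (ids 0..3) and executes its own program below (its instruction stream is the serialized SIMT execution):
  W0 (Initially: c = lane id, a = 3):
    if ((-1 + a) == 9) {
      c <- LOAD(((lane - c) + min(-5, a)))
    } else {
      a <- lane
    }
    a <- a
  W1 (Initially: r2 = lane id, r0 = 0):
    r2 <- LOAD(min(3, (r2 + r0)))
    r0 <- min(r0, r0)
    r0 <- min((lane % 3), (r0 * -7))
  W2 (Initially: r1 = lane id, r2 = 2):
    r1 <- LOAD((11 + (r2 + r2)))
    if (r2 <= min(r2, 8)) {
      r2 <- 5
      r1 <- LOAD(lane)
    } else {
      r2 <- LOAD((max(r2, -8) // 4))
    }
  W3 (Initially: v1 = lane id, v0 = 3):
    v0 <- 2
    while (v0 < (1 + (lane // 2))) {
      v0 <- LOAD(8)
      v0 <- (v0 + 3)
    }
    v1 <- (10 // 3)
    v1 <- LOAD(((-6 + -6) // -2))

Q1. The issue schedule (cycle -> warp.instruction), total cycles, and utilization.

cycle 0: W0.I0
cycle 1: W1.I0
cycle 2: W2.I0
cycle 3: W3.I0
cycle 4: W0.I1
cycle 5: W1.I1
cycle 6: W2.I1
cycle 7: W3.I1
cycle 8: W0.I2
cycle 9: W1.I2
cycle 10: W2.I2
cycle 11: W3.I2
cycle 12: W2.I3
cycle 13: W3.I3

Answer: 14 cycles, utilization 1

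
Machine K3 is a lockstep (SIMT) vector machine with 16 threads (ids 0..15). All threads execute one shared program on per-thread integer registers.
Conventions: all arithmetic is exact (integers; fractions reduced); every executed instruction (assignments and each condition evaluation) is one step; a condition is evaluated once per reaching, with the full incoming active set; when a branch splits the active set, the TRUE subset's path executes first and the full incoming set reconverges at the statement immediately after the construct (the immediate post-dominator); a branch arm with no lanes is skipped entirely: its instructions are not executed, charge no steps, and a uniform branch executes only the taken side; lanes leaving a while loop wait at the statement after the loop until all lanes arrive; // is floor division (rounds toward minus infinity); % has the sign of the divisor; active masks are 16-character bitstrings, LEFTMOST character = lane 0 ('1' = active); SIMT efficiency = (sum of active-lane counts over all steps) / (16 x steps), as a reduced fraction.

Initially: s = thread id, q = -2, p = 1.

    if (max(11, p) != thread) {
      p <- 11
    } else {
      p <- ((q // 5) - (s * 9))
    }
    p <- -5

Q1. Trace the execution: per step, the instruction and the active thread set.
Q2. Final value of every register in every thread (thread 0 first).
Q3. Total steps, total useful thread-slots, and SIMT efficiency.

step 0: eval (max(11, p) != thread)  1111111111111111
step 1: p <- 11                      1111111111101111
step 2: p <- ((q // 5) - (s * 9))    0000000000010000
step 3: p <- -5                      1111111111111111

Answer: 4 steps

s: 0,1,2,3,4,5,6,7,8,9,10,11,12,13,14,15
q: -2,-2,-2,-2,-2,-2,-2,-2,-2,-2,-2,-2,-2,-2,-2,-2
p: -5,-5,-5,-5,-5,-5,-5,-5,-5,-5,-5,-5,-5,-5,-5,-5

steps = 4; useful = 48; efficiency = 48/64 = 3/4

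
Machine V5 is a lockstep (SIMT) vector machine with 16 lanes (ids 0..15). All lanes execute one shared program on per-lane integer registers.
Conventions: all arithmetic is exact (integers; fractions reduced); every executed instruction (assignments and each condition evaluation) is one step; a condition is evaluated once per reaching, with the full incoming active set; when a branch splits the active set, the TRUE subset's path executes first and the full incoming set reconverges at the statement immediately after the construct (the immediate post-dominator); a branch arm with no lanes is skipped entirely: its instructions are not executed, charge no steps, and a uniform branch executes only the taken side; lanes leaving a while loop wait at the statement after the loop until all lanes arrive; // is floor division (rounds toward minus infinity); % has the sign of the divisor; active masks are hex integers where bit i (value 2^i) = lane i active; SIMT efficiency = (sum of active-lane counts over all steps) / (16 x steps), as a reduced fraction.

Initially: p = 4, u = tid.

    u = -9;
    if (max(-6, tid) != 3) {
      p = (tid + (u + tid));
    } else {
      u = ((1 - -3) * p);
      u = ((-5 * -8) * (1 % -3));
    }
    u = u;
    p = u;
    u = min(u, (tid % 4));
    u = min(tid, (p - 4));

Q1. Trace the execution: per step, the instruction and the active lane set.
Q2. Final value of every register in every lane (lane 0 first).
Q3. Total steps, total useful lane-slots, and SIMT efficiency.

step 0: u <- -9                      0xffff
step 1: eval (max(-6, tid) != 3)     0xffff
step 2: p <- (tid + (u + tid))       0xfff7
step 3: u <- ((1 - -3) * p)          0x0008
step 4: u <- ((-5 * -8) * (1 % -3))  0x0008
step 5: u <- u                       0xffff
step 6: p <- u                       0xffff
step 7: u <- min(u, (tid % 4))       0xffff
step 8: u <- min(tid, (p - 4))       0xffff

Answer: 9 steps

p: -9,-9,-9,-80,-9,-9,-9,-9,-9,-9,-9,-9,-9,-9,-9,-9
u: -13,-13,-13,-84,-13,-13,-13,-13,-13,-13,-13,-13,-13,-13,-13,-13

steps = 9; useful = 113; efficiency = 113/144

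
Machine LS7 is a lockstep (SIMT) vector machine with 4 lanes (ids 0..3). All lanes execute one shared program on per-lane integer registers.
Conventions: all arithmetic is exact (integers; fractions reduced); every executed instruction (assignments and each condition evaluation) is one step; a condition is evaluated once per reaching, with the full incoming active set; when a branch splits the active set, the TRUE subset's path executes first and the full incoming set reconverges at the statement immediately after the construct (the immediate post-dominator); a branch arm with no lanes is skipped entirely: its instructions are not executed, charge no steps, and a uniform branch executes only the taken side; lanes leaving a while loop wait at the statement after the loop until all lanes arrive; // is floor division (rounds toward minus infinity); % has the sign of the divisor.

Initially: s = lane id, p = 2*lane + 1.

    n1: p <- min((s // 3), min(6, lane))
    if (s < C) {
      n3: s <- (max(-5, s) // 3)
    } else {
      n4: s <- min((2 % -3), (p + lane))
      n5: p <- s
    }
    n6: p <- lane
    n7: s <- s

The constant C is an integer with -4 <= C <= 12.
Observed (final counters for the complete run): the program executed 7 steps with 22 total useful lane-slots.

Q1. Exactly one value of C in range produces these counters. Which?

Answer: C = 2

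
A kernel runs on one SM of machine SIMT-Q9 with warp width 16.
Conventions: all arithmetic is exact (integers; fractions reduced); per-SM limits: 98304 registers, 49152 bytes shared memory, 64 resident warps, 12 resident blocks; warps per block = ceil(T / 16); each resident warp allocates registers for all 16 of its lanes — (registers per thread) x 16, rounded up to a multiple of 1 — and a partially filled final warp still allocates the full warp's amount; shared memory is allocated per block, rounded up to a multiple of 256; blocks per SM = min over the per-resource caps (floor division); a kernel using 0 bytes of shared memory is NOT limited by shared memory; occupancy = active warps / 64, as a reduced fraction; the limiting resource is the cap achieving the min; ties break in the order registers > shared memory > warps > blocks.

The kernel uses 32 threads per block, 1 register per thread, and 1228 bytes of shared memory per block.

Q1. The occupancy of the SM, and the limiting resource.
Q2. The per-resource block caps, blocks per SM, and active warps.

Answer: occupancy 3/8, limited by blocks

registers: 3072 blocks
shared memory: 38 blocks
warps: 32 blocks
blocks: 12 blocks

Answer: 12 blocks, 24 active warps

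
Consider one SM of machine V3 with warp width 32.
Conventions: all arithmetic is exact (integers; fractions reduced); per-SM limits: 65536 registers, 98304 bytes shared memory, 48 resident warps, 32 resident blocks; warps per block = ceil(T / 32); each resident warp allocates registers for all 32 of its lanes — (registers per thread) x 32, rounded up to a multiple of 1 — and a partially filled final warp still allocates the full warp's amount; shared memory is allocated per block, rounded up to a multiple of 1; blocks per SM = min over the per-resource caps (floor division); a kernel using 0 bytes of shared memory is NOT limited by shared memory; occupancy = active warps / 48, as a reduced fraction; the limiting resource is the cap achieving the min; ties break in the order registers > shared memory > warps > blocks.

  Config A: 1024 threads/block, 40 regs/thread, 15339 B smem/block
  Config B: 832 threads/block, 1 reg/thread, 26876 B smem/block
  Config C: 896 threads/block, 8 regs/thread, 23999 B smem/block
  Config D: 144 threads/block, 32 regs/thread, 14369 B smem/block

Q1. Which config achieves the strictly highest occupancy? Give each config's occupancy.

occupancies: A 2/3, B 13/24, C 7/12, D 5/8

Answer: A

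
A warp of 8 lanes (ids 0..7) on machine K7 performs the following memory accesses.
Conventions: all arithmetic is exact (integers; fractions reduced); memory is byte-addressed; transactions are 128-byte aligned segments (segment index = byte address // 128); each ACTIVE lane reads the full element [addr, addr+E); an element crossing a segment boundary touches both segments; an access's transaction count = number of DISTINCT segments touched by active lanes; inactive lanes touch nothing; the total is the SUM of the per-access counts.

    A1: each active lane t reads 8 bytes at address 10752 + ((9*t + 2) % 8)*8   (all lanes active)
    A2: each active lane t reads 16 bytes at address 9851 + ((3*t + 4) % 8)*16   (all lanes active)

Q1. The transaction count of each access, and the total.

A1: 1 transaction
A2: 2 transactions

Answer: 1,2; total 3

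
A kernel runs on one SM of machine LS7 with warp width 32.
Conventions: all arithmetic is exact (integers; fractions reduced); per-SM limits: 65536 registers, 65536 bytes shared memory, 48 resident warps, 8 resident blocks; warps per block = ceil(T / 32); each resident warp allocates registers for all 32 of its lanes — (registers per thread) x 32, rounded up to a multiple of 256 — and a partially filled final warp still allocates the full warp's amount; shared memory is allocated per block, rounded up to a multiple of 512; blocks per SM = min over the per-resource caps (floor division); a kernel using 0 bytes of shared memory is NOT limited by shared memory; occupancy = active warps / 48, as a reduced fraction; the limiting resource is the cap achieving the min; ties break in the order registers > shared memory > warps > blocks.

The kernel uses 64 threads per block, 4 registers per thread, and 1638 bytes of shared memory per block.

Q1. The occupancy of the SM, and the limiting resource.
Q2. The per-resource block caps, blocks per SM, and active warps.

Answer: occupancy 1/3, limited by blocks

registers: 128 blocks
shared memory: 32 blocks
warps: 24 blocks
blocks: 8 blocks

Answer: 8 blocks, 16 active warps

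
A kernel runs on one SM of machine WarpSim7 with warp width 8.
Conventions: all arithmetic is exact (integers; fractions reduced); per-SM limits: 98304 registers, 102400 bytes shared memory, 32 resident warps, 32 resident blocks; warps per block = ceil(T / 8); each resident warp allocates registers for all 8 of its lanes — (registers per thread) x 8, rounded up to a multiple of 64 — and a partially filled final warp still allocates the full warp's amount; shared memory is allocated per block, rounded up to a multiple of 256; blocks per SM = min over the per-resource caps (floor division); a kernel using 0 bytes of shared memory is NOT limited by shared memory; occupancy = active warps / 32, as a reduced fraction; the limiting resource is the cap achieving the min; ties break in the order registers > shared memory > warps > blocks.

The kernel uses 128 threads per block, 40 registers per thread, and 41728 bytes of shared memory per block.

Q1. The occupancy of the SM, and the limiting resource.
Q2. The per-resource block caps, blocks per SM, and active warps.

Answer: occupancy 1, limited by shared memory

registers: 19 blocks
shared memory: 2 blocks
warps: 2 blocks
blocks: 32 blocks

Answer: 2 blocks, 32 active warps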